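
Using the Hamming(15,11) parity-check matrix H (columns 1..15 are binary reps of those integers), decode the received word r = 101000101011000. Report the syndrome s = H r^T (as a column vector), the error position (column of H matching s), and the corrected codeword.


s = (1, 0, 1, 1)^T, error position = 11, corrected codeword c = 101000101001000

Compute s = H r^T mod 2 one row at a time:
  s_1 = 0 + 1 + 0 + 1 + 1 + 0 + 0 + 0 = 3 ≡ 1 (mod 2).
  s_2 = 0 + 0 + 0 + 1 + 1 + 0 + 0 + 0 = 2 ≡ 0 (mod 2).
  s_3 = 0 + 1 + 0 + 1 + 0 + 1 + 0 + 0 = 3 ≡ 1 (mod 2).
  s_4 = 1 + 1 + 0 + 1 + 1 + 1 + 0 + 0 = 5 ≡ 1 (mod 2).
s = (1, 0, 1, 1)^T — this equals column 11 of H (binary 1011), so error is at position 11.
Correct: flip bit 11 of r = 101000101011000 to get c = 101000101001000.


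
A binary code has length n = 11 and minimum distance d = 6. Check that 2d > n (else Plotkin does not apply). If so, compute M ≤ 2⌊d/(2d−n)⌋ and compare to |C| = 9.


Plotkin bound M ≤ 12; given |C| = 9 ≤ bound (satisfied).

Check applicability: 2d = 12, n = 11.
2d − n = 1 > 0, so Plotkin applies.
Compute d/(2d−n) = 6/1 ≈ 6.0000.
⌊d/(2d−n)⌋ = 6.
Plotkin bound: M ≤ 2·6 = 12.
Given |C| = 9, check: satisfied.
This |C| is below the Plotkin bound.


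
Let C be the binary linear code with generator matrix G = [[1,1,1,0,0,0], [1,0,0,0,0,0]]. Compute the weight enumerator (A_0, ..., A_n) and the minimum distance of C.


Weight distribution: A_0 = 1, A_1 = 1, A_2 = 1, A_3 = 1. Minimum distance d = 1.

Enumerate all 2^2 = 4 messages m ∈ F_2^2.
For each, compute codeword c = mG in F_2^6, then tally its weight.
  m = 00 → c = 000000, weight = 0.
  m = 10 → c = 111000, weight = 3.
  m = 01 → c = 100000, weight = 1.
  m = 11 → c = 011000, weight = 2.
Tally weights:
  weight 0: 1 codewords.
  weight 1: 1 codewords.
  weight 2: 1 codewords.
  weight 3: 1 codewords.
Minimum distance d = smallest w > 0 with A_w > 0 = 1.
Sanity: Σ A_w = 4 = 2^2 = 4 ✓.


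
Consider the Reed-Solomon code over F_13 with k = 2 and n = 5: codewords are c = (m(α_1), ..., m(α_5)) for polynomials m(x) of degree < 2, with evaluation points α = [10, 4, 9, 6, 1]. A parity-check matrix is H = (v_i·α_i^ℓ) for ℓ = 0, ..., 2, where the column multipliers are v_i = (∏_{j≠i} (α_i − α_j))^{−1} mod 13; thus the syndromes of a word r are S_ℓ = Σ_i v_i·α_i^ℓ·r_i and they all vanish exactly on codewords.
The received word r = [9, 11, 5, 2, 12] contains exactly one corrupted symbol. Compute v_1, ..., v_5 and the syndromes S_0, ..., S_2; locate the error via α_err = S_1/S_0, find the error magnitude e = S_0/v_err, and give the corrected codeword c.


S = (3, 5, 4), error at position 4, error magnitude e = 9, c = [9, 11, 5, 6, 12].

Step 1: column multipliers v_i = (∏_{j≠i}(α_i − α_j))^{−1} mod 13.
  i = 1 (α = 10): (10−4)(10−9)(10−6)(10−1) = 6·1·4·9 = 216 ≡ 8, so v_1 = 8^{−1} = 5 (mod 13).
  i = 2 (α = 4): (4−10)(4−9)(4−6)(4−1) = (−6)·(−5)·(−2)·3 = −180 ≡ 2, so v_2 = 2^{−1} = 7 (mod 13).
  i = 3 (α = 9): (9−10)(9−4)(9−6)(9−1) = (−1)·5·3·8 = −120 ≡ 10, so v_3 = 10^{−1} = 4 (mod 13).
  i = 4 (α = 6): (6−10)(6−4)(6−9)(6−1) = (−4)·2·(−3)·5 = 120 ≡ 3, so v_4 = 3^{−1} = 9 (mod 13).
  i = 5 (α = 1): (1−10)(1−4)(1−9)(1−6) = (−9)·(−3)·(−8)·(−5) = 1080 ≡ 1, so v_5 = 1^{−1} = 1 (mod 13).
  v = [5, 7, 4, 9, 1].
Step 2: syndromes of r = [9, 11, 5, 2, 12] (all sums mod 13).
  S_0 = Σ v_i r_i = 5·9 + 7·11 + 4·5 + 9·2 + 1·12 = 172 ≡ 3.
  S_1 = Σ v_i α_i r_i = 5·10·9 + 7·4·11 + 4·9·5 + 9·6·2 + 1·1·12 = 1058 ≡ 5.
  α_i^2 mod 13 = [9, 3, 3, 10, 1].
  S_2 = Σ v_i α_i^2 r_i = 5·9·9 + 7·3·11 + 4·3·5 + 9·10·2 + 1·1·12 = 888 ≡ 4.
  S = (3, 5, 4) ≠ 0, so r is not a codeword (an error is present).
Step 3: locate the error. For a single error e at position i, S_ℓ = v_i·e·α_i^ℓ, so α_err = S_1/S_0.
  S_0^{−1} = 3^{−1} = 9 (mod 13), so α_err = 5·9 = 45 ≡ 6 = α_4. Error position i = 4.
  Consistency check: S_2/S_1 = 4·8 = 32 ≡ 6 = α_err ✓ (single-error assumption holds).
Step 4: error magnitude e = S_0/v_4 = S_0·∏_{j≠4}(α_4 − α_j) = 3·3 = 9 ≡ 9 (mod 13).
Step 5: correct position 4: c_4 = r_4 − e = 2 − 9 ≡ 6 (mod 13). Hence c = [9, 11, 5, 6, 12].
  Check: interpolating c through the α_i gives m(x) = 8 + 4·x (degree < 2) with m(α_i) = c_i for every i, so c is indeed a codeword.


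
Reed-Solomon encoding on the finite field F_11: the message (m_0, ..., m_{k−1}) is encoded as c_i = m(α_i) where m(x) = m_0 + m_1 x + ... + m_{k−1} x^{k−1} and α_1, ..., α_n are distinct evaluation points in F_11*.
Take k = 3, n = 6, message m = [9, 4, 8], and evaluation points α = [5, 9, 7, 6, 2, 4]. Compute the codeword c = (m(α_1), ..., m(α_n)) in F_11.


c = [9, 0, 0, 2, 5, 10]

Message polynomial: m(x) = 9 + 4·x + 8·x^2 (mod 11).
For each evaluation point α_i, compute m(α_i) mod 11:
  α_1 = 5: Horner steps 8 → 0 → 9, so m(5) = 9.
  α_2 = 9: Horner steps 8 → 10 → 0, so m(9) = 0.
  α_3 = 7: Horner steps 8 → 5 → 0, so m(7) = 0.
  α_4 = 6: Horner steps 8 → 8 → 2, so m(6) = 2.
  α_5 = 2: Horner steps 8 → 9 → 5, so m(2) = 5.
  α_6 = 4: Horner steps 8 → 3 → 10, so m(4) = 10.
Codeword c = [9, 0, 0, 2, 5, 10] ∈ F_11^6.


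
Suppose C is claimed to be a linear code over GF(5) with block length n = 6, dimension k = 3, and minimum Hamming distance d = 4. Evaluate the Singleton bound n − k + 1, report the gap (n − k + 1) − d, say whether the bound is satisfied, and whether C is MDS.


Singleton RHS = n − k + 1 = 4, slack = 0, bound satisfied, MDS.

Singleton bound: d ≤ n − k + 1.
Here n = 6, k = 3, so n − k + 1 = 4.
Given d = 4, check d ≤ 4: YES.
Slack = (n − k + 1) − d = 0.
The code is MDS (slack = 0).
Description: the claimed parameters are [6, 3, 4]_5; such a code would be MDS (meets Singleton bound).


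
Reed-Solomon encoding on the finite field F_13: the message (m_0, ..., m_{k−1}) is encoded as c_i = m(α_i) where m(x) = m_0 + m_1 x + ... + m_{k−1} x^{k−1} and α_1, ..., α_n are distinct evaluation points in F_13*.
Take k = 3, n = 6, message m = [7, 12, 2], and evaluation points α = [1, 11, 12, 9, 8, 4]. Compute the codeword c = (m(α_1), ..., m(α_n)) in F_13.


c = [8, 4, 10, 4, 10, 9]

Message polynomial: m(x) = 7 + 12·x + 2·x^2 (mod 13).
For each evaluation point α_i, compute m(α_i) mod 13:
  α_1 = 1: Horner steps 2 → 1 → 8, so m(1) = 8.
  α_2 = 11: Horner steps 2 → 8 → 4, so m(11) = 4.
  α_3 = 12: Horner steps 2 → 10 → 10, so m(12) = 10.
  α_4 = 9: Horner steps 2 → 4 → 4, so m(9) = 4.
  α_5 = 8: Horner steps 2 → 2 → 10, so m(8) = 10.
  α_6 = 4: Horner steps 2 → 7 → 9, so m(4) = 9.
Codeword c = [8, 4, 10, 4, 10, 9] ∈ F_13^6.


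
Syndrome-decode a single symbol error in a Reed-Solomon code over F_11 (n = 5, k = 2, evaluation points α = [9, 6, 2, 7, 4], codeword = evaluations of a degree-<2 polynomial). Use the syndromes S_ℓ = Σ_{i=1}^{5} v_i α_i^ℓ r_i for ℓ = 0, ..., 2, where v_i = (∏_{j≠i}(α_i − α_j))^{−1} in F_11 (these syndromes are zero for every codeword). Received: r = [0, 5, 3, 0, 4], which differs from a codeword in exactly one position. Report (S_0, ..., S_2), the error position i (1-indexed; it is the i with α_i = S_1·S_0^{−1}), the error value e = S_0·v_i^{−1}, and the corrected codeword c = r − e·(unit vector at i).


S = (10, 2, 7), error at position 1, error magnitude e = 10, c = [1, 5, 3, 0, 4].

Step 1: column multipliers v_i = (∏_{j≠i}(α_i − α_j))^{−1} mod 11.
  i = 1 (α = 9): (9−6)(9−2)(9−7)(9−4) = 3·7·2·5 = 210 ≡ 1, so v_1 = 1^{−1} = 1 (mod 11).
  i = 2 (α = 6): (6−9)(6−2)(6−7)(6−4) = (−3)·4·(−1)·2 = 24 ≡ 2, so v_2 = 2^{−1} = 6 (mod 11).
  i = 3 (α = 2): (2−9)(2−6)(2−7)(2−4) = (−7)·(−4)·(−5)·(−2) = 280 ≡ 5, so v_3 = 5^{−1} = 9 (mod 11).
  i = 4 (α = 7): (7−9)(7−6)(7−2)(7−4) = (−2)·1·5·3 = −30 ≡ 3, so v_4 = 3^{−1} = 4 (mod 11).
  i = 5 (α = 4): (4−9)(4−6)(4−2)(4−7) = (−5)·(−2)·2·(−3) = −60 ≡ 6, so v_5 = 6^{−1} = 2 (mod 11).
  v = [1, 6, 9, 4, 2].
Step 2: syndromes of r = [0, 5, 3, 0, 4] (all sums mod 11).
  S_0 = Σ v_i r_i = 1·0 + 6·5 + 9·3 + 4·0 + 2·4 = 65 ≡ 10.
  S_1 = Σ v_i α_i r_i = 1·9·0 + 6·6·5 + 9·2·3 + 4·7·0 + 2·4·4 = 266 ≡ 2.
  α_i^2 mod 11 = [4, 3, 4, 5, 5].
  S_2 = Σ v_i α_i^2 r_i = 1·4·0 + 6·3·5 + 9·4·3 + 4·5·0 + 2·5·4 = 238 ≡ 7.
  S = (10, 2, 7) ≠ 0, so r is not a codeword (an error is present).
Step 3: locate the error. For a single error e at position i, S_ℓ = v_i·e·α_i^ℓ, so α_err = S_1/S_0.
  S_0^{−1} = 10^{−1} = 10 (mod 11), so α_err = 2·10 = 20 ≡ 9 = α_1. Error position i = 1.
  Consistency check: S_2/S_1 = 7·6 = 42 ≡ 9 = α_err ✓ (single-error assumption holds).
Step 4: error magnitude e = S_0/v_1 = S_0·∏_{j≠1}(α_1 − α_j) = 10·1 = 10 ≡ 10 (mod 11).
Step 5: correct position 1: c_1 = r_1 − e = 0 − 10 ≡ 1 (mod 11). Hence c = [1, 5, 3, 0, 4].
  Check: interpolating c through the α_i gives m(x) = 2 + 6·x (degree < 2) with m(α_i) = c_i for every i, so c is indeed a codeword.


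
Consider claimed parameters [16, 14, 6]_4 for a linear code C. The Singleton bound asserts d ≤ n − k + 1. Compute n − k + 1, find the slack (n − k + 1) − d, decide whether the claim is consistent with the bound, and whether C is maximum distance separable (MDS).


Singleton RHS = n − k + 1 = 3, slack = -3, bound violated (no such code; not MDS).

Singleton bound: d ≤ n − k + 1.
Here n = 16, k = 14, so n − k + 1 = 3.
Given d = 6, check d ≤ 3: NO.
Slack = (n − k + 1) − d = -3.
The slack is negative: d = 6 exceeds n − k + 1 = 3 by 3, so the Singleton bound is violated and no linear [16, 14, 6]_4 code can exist. In particular it is not MDS (MDS requires d = n − k + 1 exactly).
Description: the claimed parameters are [16, 14, 6]_4; such a code would be impossible (violates the Singleton bound).


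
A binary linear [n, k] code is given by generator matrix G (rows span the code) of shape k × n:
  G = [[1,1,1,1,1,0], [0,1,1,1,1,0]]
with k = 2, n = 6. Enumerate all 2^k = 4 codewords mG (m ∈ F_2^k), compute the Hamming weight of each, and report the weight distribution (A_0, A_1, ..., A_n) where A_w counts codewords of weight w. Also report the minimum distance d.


Weight distribution: A_0 = 1, A_1 = 1, A_4 = 1, A_5 = 1. Minimum distance d = 1.

Enumerate all 2^2 = 4 messages m ∈ F_2^2.
For each, compute codeword c = mG in F_2^6, then tally its weight.
  m = 00 → c = 000000, weight = 0.
  m = 10 → c = 111110, weight = 5.
  m = 01 → c = 011110, weight = 4.
  m = 11 → c = 100000, weight = 1.
Tally weights:
  weight 0: 1 codewords.
  weight 1: 1 codewords.
  weight 4: 1 codewords.
  weight 5: 1 codewords.
Minimum distance d = smallest w > 0 with A_w > 0 = 1.
Sanity: Σ A_w = 4 = 2^2 = 4 ✓.


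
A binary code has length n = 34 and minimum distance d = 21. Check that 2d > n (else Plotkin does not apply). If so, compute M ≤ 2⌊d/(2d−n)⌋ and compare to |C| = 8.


Plotkin bound M ≤ 4; given |C| = 8 > bound (violated).

Check applicability: 2d = 42, n = 34.
2d − n = 8 > 0, so Plotkin applies.
Compute d/(2d−n) = 21/8 ≈ 2.6250.
⌊d/(2d−n)⌋ = 2.
Plotkin bound: M ≤ 2·2 = 4.
Given |C| = 8, check: VIOLATED.
This |C| is above the Plotkin bound, so no binary code with n = 34, d = 21 and 8 codewords exists.


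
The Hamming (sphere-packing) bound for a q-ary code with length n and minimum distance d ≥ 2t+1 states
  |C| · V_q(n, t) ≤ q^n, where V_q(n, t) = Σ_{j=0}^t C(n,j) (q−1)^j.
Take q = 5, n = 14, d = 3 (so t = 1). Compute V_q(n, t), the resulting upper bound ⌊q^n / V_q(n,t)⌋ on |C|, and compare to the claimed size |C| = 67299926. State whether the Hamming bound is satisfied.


V_q(n, t) = 57, q^n = 6103515625, Hamming bound = 107079221, |C| = 67299926 ≤ bound (satisfied).

Step 1: Compute V_q(n, t) = Σ_{j=0}^1 C(n, j) (q−1)^j.
  j = 0: C(14,0)·(4)^0 = 1·1 = 1.
  j = 1: C(14,1)·(4)^1 = 14·4 = 56.
  V_q(n, t) = 1 + 56 = 57.
Step 2: q^n = 5^14 = 6103515625.
Step 3: Hamming bound ⌊q^n / V_q(n,t)⌋ = ⌊6103515625/57⌋ = 107079221.
Step 4: Compare |C| = 67299926 to 107079221: satisfied.
The claimed |C| lies below the Hamming bound.


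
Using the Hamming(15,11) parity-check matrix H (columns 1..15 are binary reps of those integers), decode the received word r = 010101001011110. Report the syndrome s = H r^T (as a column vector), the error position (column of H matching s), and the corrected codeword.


s = (1, 1, 0, 1)^T, error position = 13, corrected codeword c = 010101001011010

Compute s = H r^T mod 2 one row at a time:
  s_1 = 0 + 1 + 0 + 1 + 1 + 1 + 1 + 0 = 5 ≡ 1 (mod 2).
  s_2 = 1 + 0 + 1 + 0 + 1 + 1 + 1 + 0 = 5 ≡ 1 (mod 2).
  s_3 = 1 + 0 + 1 + 0 + 0 + 1 + 1 + 0 = 4 ≡ 0 (mod 2).
  s_4 = 0 + 0 + 0 + 0 + 1 + 1 + 1 + 0 = 3 ≡ 1 (mod 2).
s = (1, 1, 0, 1)^T — this equals column 13 of H (binary 1101), so error is at position 13.
Correct: flip bit 13 of r = 010101001011110 to get c = 010101001011010.


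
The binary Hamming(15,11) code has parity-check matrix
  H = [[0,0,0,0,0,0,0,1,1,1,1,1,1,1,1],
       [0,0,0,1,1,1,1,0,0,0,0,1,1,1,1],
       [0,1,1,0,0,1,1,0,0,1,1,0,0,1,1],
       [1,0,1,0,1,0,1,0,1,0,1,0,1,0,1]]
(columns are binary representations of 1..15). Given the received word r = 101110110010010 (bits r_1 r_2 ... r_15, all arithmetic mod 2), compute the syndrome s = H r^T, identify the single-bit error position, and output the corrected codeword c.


s = (1, 0, 0, 1)^T, error position = 9, corrected codeword c = 101110111010010

Compute s = H r^T mod 2 one row at a time:
  s_1 = 1 + 0 + 0 + 1 + 0 + 0 + 1 + 0 = 3 ≡ 1 (mod 2).
  s_2 = 1 + 1 + 0 + 1 + 0 + 0 + 1 + 0 = 4 ≡ 0 (mod 2).
  s_3 = 0 + 1 + 0 + 1 + 0 + 1 + 1 + 0 = 4 ≡ 0 (mod 2).
  s_4 = 1 + 1 + 1 + 1 + 0 + 1 + 0 + 0 = 5 ≡ 1 (mod 2).
s = (1, 0, 0, 1)^T — this equals column 9 of H (binary 1001), so error is at position 9.
Correct: flip bit 9 of r = 101110110010010 to get c = 101110111010010.


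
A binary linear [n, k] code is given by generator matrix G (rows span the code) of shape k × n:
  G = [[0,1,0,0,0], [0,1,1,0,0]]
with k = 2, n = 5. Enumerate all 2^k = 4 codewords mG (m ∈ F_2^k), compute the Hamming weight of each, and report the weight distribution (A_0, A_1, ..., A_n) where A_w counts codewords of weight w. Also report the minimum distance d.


Weight distribution: A_0 = 1, A_1 = 2, A_2 = 1. Minimum distance d = 1.

Enumerate all 2^2 = 4 messages m ∈ F_2^2.
For each, compute codeword c = mG in F_2^5, then tally its weight.
  m = 00 → c = 00000, weight = 0.
  m = 10 → c = 01000, weight = 1.
  m = 01 → c = 01100, weight = 2.
  m = 11 → c = 00100, weight = 1.
Tally weights:
  weight 0: 1 codewords.
  weight 1: 2 codewords.
  weight 2: 1 codewords.
Minimum distance d = smallest w > 0 with A_w > 0 = 1.
Sanity: Σ A_w = 4 = 2^2 = 4 ✓.


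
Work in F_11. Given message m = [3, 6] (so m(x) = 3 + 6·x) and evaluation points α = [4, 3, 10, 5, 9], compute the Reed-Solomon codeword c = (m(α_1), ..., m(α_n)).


c = [5, 10, 8, 0, 2]

Message polynomial: m(x) = 3 + 6·x (mod 11).
For each evaluation point α_i, compute m(α_i) mod 11:
  α_1 = 4: Horner steps 6 → 5, so m(4) = 5.
  α_2 = 3: Horner steps 6 → 10, so m(3) = 10.
  α_3 = 10: Horner steps 6 → 8, so m(10) = 8.
  α_4 = 5: Horner steps 6 → 0, so m(5) = 0.
  α_5 = 9: Horner steps 6 → 2, so m(9) = 2.
Codeword c = [5, 10, 8, 0, 2] ∈ F_11^5.


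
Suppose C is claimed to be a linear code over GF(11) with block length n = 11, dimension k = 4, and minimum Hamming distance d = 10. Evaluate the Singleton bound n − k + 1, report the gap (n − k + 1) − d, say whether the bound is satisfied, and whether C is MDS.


Singleton RHS = n − k + 1 = 8, slack = -2, bound violated (no such code; not MDS).

Singleton bound: d ≤ n − k + 1.
Here n = 11, k = 4, so n − k + 1 = 8.
Given d = 10, check d ≤ 8: NO.
Slack = (n − k + 1) − d = -2.
The slack is negative: d = 10 exceeds n − k + 1 = 8 by 2, so the Singleton bound is violated and no linear [11, 4, 10]_11 code can exist. In particular it is not MDS (MDS requires d = n − k + 1 exactly).
Description: the claimed parameters are [11, 4, 10]_11; such a code would be impossible (violates the Singleton bound).


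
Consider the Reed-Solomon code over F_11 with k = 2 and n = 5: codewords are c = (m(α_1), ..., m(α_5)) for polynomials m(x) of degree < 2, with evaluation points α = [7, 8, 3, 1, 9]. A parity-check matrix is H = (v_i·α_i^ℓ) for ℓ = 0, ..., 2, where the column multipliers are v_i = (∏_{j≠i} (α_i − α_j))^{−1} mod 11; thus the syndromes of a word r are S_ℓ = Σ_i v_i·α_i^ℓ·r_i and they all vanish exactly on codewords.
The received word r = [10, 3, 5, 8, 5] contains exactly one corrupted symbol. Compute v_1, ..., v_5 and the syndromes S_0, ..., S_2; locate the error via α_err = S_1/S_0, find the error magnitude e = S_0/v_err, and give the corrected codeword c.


S = (8, 6, 10), error at position 5, error magnitude e = 9, c = [10, 3, 5, 8, 7].

Step 1: column multipliers v_i = (∏_{j≠i}(α_i − α_j))^{−1} mod 11.
  i = 1 (α = 7): (7−8)(7−3)(7−1)(7−9) = (−1)·4·6·(−2) = 48 ≡ 4, so v_1 = 4^{−1} = 3 (mod 11).
  i = 2 (α = 8): (8−7)(8−3)(8−1)(8−9) = 1·5·7·(−1) = −35 ≡ 9, so v_2 = 9^{−1} = 5 (mod 11).
  i = 3 (α = 3): (3−7)(3−8)(3−1)(3−9) = (−4)·(−5)·2·(−6) = −240 ≡ 2, so v_3 = 2^{−1} = 6 (mod 11).
  i = 4 (α = 1): (1−7)(1−8)(1−3)(1−9) = (−6)·(−7)·(−2)·(−8) = 672 ≡ 1, so v_4 = 1^{−1} = 1 (mod 11).
  i = 5 (α = 9): (9−7)(9−8)(9−3)(9−1) = 2·1·6·8 = 96 ≡ 8, so v_5 = 8^{−1} = 7 (mod 11).
  v = [3, 5, 6, 1, 7].
Step 2: syndromes of r = [10, 3, 5, 8, 5] (all sums mod 11).
  S_0 = Σ v_i r_i = 3·10 + 5·3 + 6·5 + 1·8 + 7·5 = 118 ≡ 8.
  S_1 = Σ v_i α_i r_i = 3·7·10 + 5·8·3 + 6·3·5 + 1·1·8 + 7·9·5 = 743 ≡ 6.
  α_i^2 mod 11 = [5, 9, 9, 1, 4].
  S_2 = Σ v_i α_i^2 r_i = 3·5·10 + 5·9·3 + 6·9·5 + 1·1·8 + 7·4·5 = 703 ≡ 10.
  S = (8, 6, 10) ≠ 0, so r is not a codeword (an error is present).
Step 3: locate the error. For a single error e at position i, S_ℓ = v_i·e·α_i^ℓ, so α_err = S_1/S_0.
  S_0^{−1} = 8^{−1} = 7 (mod 11), so α_err = 6·7 = 42 ≡ 9 = α_5. Error position i = 5.
  Consistency check: S_2/S_1 = 10·2 = 20 ≡ 9 = α_err ✓ (single-error assumption holds).
Step 4: error magnitude e = S_0/v_5 = S_0·∏_{j≠5}(α_5 − α_j) = 8·8 = 64 ≡ 9 (mod 11).
Step 5: correct position 5: c_5 = r_5 − e = 5 − 9 ≡ 7 (mod 11). Hence c = [10, 3, 5, 8, 7].
  Check: interpolating c through the α_i gives m(x) = 4 + 4·x (degree < 2) with m(α_i) = c_i for every i, so c is indeed a codeword.


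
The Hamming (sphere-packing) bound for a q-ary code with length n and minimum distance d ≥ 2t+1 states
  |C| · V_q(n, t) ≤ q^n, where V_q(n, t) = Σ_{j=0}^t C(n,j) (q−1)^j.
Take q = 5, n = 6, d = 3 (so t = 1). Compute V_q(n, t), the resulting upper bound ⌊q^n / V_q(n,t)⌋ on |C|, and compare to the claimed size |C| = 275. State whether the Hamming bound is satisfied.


V_q(n, t) = 25, q^n = 15625, Hamming bound = 625, |C| = 275 ≤ bound (satisfied).

Step 1: Compute V_q(n, t) = Σ_{j=0}^1 C(n, j) (q−1)^j.
  j = 0: C(6,0)·(4)^0 = 1·1 = 1.
  j = 1: C(6,1)·(4)^1 = 6·4 = 24.
  V_q(n, t) = 1 + 24 = 25.
Step 2: q^n = 5^6 = 15625.
Step 3: Hamming bound ⌊q^n / V_q(n,t)⌋ = ⌊15625/25⌋ = 625.
Step 4: Compare |C| = 275 to 625: satisfied.
The claimed |C| lies below the Hamming bound.


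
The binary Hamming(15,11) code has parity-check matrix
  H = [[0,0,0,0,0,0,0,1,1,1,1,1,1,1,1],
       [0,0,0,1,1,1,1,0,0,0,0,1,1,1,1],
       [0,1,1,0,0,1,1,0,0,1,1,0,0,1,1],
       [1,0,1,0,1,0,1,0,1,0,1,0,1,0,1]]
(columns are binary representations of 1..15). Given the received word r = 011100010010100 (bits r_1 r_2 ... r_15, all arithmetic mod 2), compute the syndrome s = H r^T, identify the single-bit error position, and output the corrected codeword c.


s = (1, 0, 1, 1)^T, error position = 11, corrected codeword c = 011100010000100

Compute s = H r^T mod 2 one row at a time:
  s_1 = 1 + 0 + 0 + 1 + 0 + 1 + 0 + 0 = 3 ≡ 1 (mod 2).
  s_2 = 1 + 0 + 0 + 0 + 0 + 1 + 0 + 0 = 2 ≡ 0 (mod 2).
  s_3 = 1 + 1 + 0 + 0 + 0 + 1 + 0 + 0 = 3 ≡ 1 (mod 2).
  s_4 = 0 + 1 + 0 + 0 + 0 + 1 + 1 + 0 = 3 ≡ 1 (mod 2).
s = (1, 0, 1, 1)^T — this equals column 11 of H (binary 1011), so error is at position 11.
Correct: flip bit 11 of r = 011100010010100 to get c = 011100010000100.


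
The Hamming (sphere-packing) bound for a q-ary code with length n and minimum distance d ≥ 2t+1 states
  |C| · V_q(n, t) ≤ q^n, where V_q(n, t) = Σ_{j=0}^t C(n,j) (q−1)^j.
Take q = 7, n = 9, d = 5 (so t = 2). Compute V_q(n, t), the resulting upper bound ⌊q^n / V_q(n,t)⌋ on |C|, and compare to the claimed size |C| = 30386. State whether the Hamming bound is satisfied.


V_q(n, t) = 1351, q^n = 40353607, Hamming bound = 29869, |C| = 30386 > bound (violated).

Step 1: Compute V_q(n, t) = Σ_{j=0}^2 C(n, j) (q−1)^j.
  j = 0: C(9,0)·(6)^0 = 1·1 = 1.
  j = 1: C(9,1)·(6)^1 = 9·6 = 54.
  j = 2: C(9,2)·(6)^2 = 36·36 = 1296.
  V_q(n, t) = 1 + 54 + 1296 = 1351.
Step 2: q^n = 7^9 = 40353607.
Step 3: Hamming bound ⌊q^n / V_q(n,t)⌋ = ⌊40353607/1351⌋ = 29869.
Step 4: Compare |C| = 30386 to 29869: violated.
The claimed |C| lies above the Hamming bound, so no 7-ary code of length 9 with d ≥ 5 can have 30386 codewords.


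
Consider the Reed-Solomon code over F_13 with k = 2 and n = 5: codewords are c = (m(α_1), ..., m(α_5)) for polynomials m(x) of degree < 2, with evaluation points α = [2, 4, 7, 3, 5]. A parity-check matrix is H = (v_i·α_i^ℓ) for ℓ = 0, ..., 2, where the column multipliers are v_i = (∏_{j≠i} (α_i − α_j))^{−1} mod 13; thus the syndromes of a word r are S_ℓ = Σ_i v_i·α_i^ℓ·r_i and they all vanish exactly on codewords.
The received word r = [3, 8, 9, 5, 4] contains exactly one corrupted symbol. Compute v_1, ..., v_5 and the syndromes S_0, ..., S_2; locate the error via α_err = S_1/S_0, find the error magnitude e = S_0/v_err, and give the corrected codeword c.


S = (9, 1, 3), error at position 4, error magnitude e = 6, c = [3, 8, 9, 12, 4].

Step 1: column multipliers v_i = (∏_{j≠i}(α_i − α_j))^{−1} mod 13.
  i = 1 (α = 2): (2−4)(2−7)(2−3)(2−5) = (−2)·(−5)·(−1)·(−3) = 30 ≡ 4, so v_1 = 4^{−1} = 10 (mod 13).
  i = 2 (α = 4): (4−2)(4−7)(4−3)(4−5) = 2·(−3)·1·(−1) = 6 ≡ 6, so v_2 = 6^{−1} = 11 (mod 13).
  i = 3 (α = 7): (7−2)(7−4)(7−3)(7−5) = 5·3·4·2 = 120 ≡ 3, so v_3 = 3^{−1} = 9 (mod 13).
  i = 4 (α = 3): (3−2)(3−4)(3−7)(3−5) = 1·(−1)·(−4)·(−2) = −8 ≡ 5, so v_4 = 5^{−1} = 8 (mod 13).
  i = 5 (α = 5): (5−2)(5−4)(5−7)(5−3) = 3·1·(−2)·2 = −12 ≡ 1, so v_5 = 1^{−1} = 1 (mod 13).
  v = [10, 11, 9, 8, 1].
Step 2: syndromes of r = [3, 8, 9, 5, 4] (all sums mod 13).
  S_0 = Σ v_i r_i = 10·3 + 11·8 + 9·9 + 8·5 + 1·4 = 243 ≡ 9.
  S_1 = Σ v_i α_i r_i = 10·2·3 + 11·4·8 + 9·7·9 + 8·3·5 + 1·5·4 = 1119 ≡ 1.
  α_i^2 mod 13 = [4, 3, 10, 9, 12].
  S_2 = Σ v_i α_i^2 r_i = 10·4·3 + 11·3·8 + 9·10·9 + 8·9·5 + 1·12·4 = 1602 ≡ 3.
  S = (9, 1, 3) ≠ 0, so r is not a codeword (an error is present).
Step 3: locate the error. For a single error e at position i, S_ℓ = v_i·e·α_i^ℓ, so α_err = S_1/S_0.
  S_0^{−1} = 9^{−1} = 3 (mod 13), so α_err = 1·3 = 3 ≡ 3 = α_4. Error position i = 4.
  Consistency check: S_2/S_1 = 3·1 = 3 ≡ 3 = α_err ✓ (single-error assumption holds).
Step 4: error magnitude e = S_0/v_4 = S_0·∏_{j≠4}(α_4 − α_j) = 9·5 = 45 ≡ 6 (mod 13).
Step 5: correct position 4: c_4 = r_4 − e = 5 − 6 ≡ 12 (mod 13). Hence c = [3, 8, 9, 12, 4].
  Check: interpolating c through the α_i gives m(x) = 11 + 9·x (degree < 2) with m(α_i) = c_i for every i, so c is indeed a codeword.


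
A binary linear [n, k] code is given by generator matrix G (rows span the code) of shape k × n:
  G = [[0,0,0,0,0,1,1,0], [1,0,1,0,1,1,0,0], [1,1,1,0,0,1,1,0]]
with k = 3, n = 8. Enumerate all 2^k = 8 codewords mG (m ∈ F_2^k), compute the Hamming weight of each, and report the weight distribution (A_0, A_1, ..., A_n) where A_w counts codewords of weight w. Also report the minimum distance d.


Weight distribution: A_0 = 1, A_2 = 1, A_3 = 3, A_4 = 2, A_5 = 1. Minimum distance d = 2.

Enumerate all 2^3 = 8 messages m ∈ F_2^3.
For each, compute codeword c = mG in F_2^8, then tally its weight.
  m = 000 → c = 00000000, weight = 0.
  m = 100 → c = 00000110, weight = 2.
  m = 010 → c = 10101100, weight = 4.
  m = 110 → c = 10101010, weight = 4.
  m = 001 → c = 11100110, weight = 5.
  m = 101 → c = 11100000, weight = 3.
  m = 011 → c = 01001010, weight = 3.
  m = 111 → c = 01001100, weight = 3.
Tally weights:
  weight 0: 1 codewords.
  weight 2: 1 codewords.
  weight 3: 3 codewords.
  weight 4: 2 codewords.
  weight 5: 1 codewords.
Minimum distance d = smallest w > 0 with A_w > 0 = 2.
Sanity: Σ A_w = 8 = 2^3 = 8 ✓.


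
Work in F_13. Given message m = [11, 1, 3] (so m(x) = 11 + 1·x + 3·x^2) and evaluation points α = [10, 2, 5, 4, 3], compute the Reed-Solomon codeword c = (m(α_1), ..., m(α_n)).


c = [9, 12, 0, 11, 2]

Message polynomial: m(x) = 11 + 1·x + 3·x^2 (mod 13).
For each evaluation point α_i, compute m(α_i) mod 13:
  α_1 = 10: Horner steps 3 → 5 → 9, so m(10) = 9.
  α_2 = 2: Horner steps 3 → 7 → 12, so m(2) = 12.
  α_3 = 5: Horner steps 3 → 3 → 0, so m(5) = 0.
  α_4 = 4: Horner steps 3 → 0 → 11, so m(4) = 11.
  α_5 = 3: Horner steps 3 → 10 → 2, so m(3) = 2.
Codeword c = [9, 12, 0, 11, 2] ∈ F_13^5.


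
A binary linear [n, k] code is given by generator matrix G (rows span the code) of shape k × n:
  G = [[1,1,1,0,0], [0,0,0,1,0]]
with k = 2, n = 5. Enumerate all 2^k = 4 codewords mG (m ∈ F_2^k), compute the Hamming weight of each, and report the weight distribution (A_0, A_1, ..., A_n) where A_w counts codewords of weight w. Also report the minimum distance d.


Weight distribution: A_0 = 1, A_1 = 1, A_3 = 1, A_4 = 1. Minimum distance d = 1.

Enumerate all 2^2 = 4 messages m ∈ F_2^2.
For each, compute codeword c = mG in F_2^5, then tally its weight.
  m = 00 → c = 00000, weight = 0.
  m = 10 → c = 11100, weight = 3.
  m = 01 → c = 00010, weight = 1.
  m = 11 → c = 11110, weight = 4.
Tally weights:
  weight 0: 1 codewords.
  weight 1: 1 codewords.
  weight 3: 1 codewords.
  weight 4: 1 codewords.
Minimum distance d = smallest w > 0 with A_w > 0 = 1.
Sanity: Σ A_w = 4 = 2^2 = 4 ✓.


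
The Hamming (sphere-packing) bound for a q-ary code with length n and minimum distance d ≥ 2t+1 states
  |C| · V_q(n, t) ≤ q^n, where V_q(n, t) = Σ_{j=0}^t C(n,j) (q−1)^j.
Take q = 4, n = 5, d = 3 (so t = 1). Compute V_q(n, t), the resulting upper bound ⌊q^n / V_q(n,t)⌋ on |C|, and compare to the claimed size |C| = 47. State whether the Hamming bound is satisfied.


V_q(n, t) = 16, q^n = 1024, Hamming bound = 64, |C| = 47 ≤ bound (satisfied).

Step 1: Compute V_q(n, t) = Σ_{j=0}^1 C(n, j) (q−1)^j.
  j = 0: C(5,0)·(3)^0 = 1·1 = 1.
  j = 1: C(5,1)·(3)^1 = 5·3 = 15.
  V_q(n, t) = 1 + 15 = 16.
Step 2: q^n = 4^5 = 1024.
Step 3: Hamming bound ⌊q^n / V_q(n,t)⌋ = ⌊1024/16⌋ = 64.
Step 4: Compare |C| = 47 to 64: satisfied.
The claimed |C| lies below the Hamming bound.


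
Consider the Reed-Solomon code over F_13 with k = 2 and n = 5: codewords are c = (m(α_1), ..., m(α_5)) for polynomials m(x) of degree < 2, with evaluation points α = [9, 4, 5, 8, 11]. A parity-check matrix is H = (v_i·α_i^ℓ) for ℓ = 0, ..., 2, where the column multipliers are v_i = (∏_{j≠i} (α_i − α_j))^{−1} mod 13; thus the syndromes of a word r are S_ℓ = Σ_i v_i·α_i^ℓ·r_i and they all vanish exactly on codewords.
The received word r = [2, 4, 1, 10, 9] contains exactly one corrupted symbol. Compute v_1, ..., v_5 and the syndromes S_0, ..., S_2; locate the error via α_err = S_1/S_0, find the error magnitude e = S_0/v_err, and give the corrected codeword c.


S = (7, 4, 6), error at position 4, error magnitude e = 5, c = [2, 4, 1, 5, 9].

Step 1: column multipliers v_i = (∏_{j≠i}(α_i − α_j))^{−1} mod 13.
  i = 1 (α = 9): (9−4)(9−5)(9−8)(9−11) = 5·4·1·(−2) = −40 ≡ 12, so v_1 = 12^{−1} = 12 (mod 13).
  i = 2 (α = 4): (4−9)(4−5)(4−8)(4−11) = (−5)·(−1)·(−4)·(−7) = 140 ≡ 10, so v_2 = 10^{−1} = 4 (mod 13).
  i = 3 (α = 5): (5−9)(5−4)(5−8)(5−11) = (−4)·1·(−3)·(−6) = −72 ≡ 6, so v_3 = 6^{−1} = 11 (mod 13).
  i = 4 (α = 8): (8−9)(8−4)(8−5)(8−11) = (−1)·4·3·(−3) = 36 ≡ 10, so v_4 = 10^{−1} = 4 (mod 13).
  i = 5 (α = 11): (11−9)(11−4)(11−5)(11−8) = 2·7·6·3 = 252 ≡ 5, so v_5 = 5^{−1} = 8 (mod 13).
  v = [12, 4, 11, 4, 8].
Step 2: syndromes of r = [2, 4, 1, 10, 9] (all sums mod 13).
  S_0 = Σ v_i r_i = 12·2 + 4·4 + 11·1 + 4·10 + 8·9 = 163 ≡ 7.
  S_1 = Σ v_i α_i r_i = 12·9·2 + 4·4·4 + 11·5·1 + 4·8·10 + 8·11·9 = 1447 ≡ 4.
  α_i^2 mod 13 = [3, 3, 12, 12, 4].
  S_2 = Σ v_i α_i^2 r_i = 12·3·2 + 4·3·4 + 11·12·1 + 4·12·10 + 8·4·9 = 1020 ≡ 6.
  S = (7, 4, 6) ≠ 0, so r is not a codeword (an error is present).
Step 3: locate the error. For a single error e at position i, S_ℓ = v_i·e·α_i^ℓ, so α_err = S_1/S_0.
  S_0^{−1} = 7^{−1} = 2 (mod 13), so α_err = 4·2 = 8 ≡ 8 = α_4. Error position i = 4.
  Consistency check: S_2/S_1 = 6·10 = 60 ≡ 8 = α_err ✓ (single-error assumption holds).
Step 4: error magnitude e = S_0/v_4 = S_0·∏_{j≠4}(α_4 − α_j) = 7·10 = 70 ≡ 5 (mod 13).
Step 5: correct position 4: c_4 = r_4 − e = 10 − 5 ≡ 5 (mod 13). Hence c = [2, 4, 1, 5, 9].
  Check: interpolating c through the α_i gives m(x) = 3 + 10·x (degree < 2) with m(α_i) = c_i for every i, so c is indeed a codeword.


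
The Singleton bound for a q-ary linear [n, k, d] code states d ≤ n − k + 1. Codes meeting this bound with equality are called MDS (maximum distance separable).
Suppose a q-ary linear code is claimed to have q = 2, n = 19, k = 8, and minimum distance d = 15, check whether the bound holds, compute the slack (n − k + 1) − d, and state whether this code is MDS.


Singleton RHS = n − k + 1 = 12, slack = -3, bound violated (no such code; not MDS).

Singleton bound: d ≤ n − k + 1.
Here n = 19, k = 8, so n − k + 1 = 12.
Given d = 15, check d ≤ 12: NO.
Slack = (n − k + 1) − d = -3.
The slack is negative: d = 15 exceeds n − k + 1 = 12 by 3, so the Singleton bound is violated and no linear [19, 8, 15]_2 code can exist. In particular it is not MDS (MDS requires d = n − k + 1 exactly).
Description: the claimed parameters are [19, 8, 15]_2; such a code would be impossible (violates the Singleton bound).


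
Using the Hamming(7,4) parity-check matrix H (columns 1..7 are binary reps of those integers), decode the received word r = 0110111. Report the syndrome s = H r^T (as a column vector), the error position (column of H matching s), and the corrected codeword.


s = (1, 0, 1)^T, error position = 5, corrected codeword c = 0110011

Compute s = H r^T mod 2 one row at a time:
  s_1 = 0 + 1 + 1 + 1 = 3 ≡ 1 (mod 2).
  s_2 = 1 + 1 + 1 + 1 = 4 ≡ 0 (mod 2).
  s_3 = 0 + 1 + 1 + 1 = 3 ≡ 1 (mod 2).
s = (1, 0, 1)^T — this equals column 5 of H (binary 101), so error is at position 5.
Correct: flip bit 5 of r = 0110111 to get c = 0110011.


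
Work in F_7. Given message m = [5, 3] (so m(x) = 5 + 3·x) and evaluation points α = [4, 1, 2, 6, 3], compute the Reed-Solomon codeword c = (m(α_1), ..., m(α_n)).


c = [3, 1, 4, 2, 0]

Message polynomial: m(x) = 5 + 3·x (mod 7).
For each evaluation point α_i, compute m(α_i) mod 7:
  α_1 = 4: Horner steps 3 → 3, so m(4) = 3.
  α_2 = 1: Horner steps 3 → 1, so m(1) = 1.
  α_3 = 2: Horner steps 3 → 4, so m(2) = 4.
  α_4 = 6: Horner steps 3 → 2, so m(6) = 2.
  α_5 = 3: Horner steps 3 → 0, so m(3) = 0.
Codeword c = [3, 1, 4, 2, 0] ∈ F_7^5.


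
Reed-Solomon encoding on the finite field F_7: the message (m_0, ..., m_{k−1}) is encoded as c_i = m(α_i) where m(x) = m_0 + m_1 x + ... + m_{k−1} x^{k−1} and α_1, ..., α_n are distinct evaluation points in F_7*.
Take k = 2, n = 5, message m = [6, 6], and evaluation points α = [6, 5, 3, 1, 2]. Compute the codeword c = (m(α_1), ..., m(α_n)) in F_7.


c = [0, 1, 3, 5, 4]

Message polynomial: m(x) = 6 + 6·x (mod 7).
For each evaluation point α_i, compute m(α_i) mod 7:
  α_1 = 6: Horner steps 6 → 0, so m(6) = 0.
  α_2 = 5: Horner steps 6 → 1, so m(5) = 1.
  α_3 = 3: Horner steps 6 → 3, so m(3) = 3.
  α_4 = 1: Horner steps 6 → 5, so m(1) = 5.
  α_5 = 2: Horner steps 6 → 4, so m(2) = 4.
Codeword c = [0, 1, 3, 5, 4] ∈ F_7^5.


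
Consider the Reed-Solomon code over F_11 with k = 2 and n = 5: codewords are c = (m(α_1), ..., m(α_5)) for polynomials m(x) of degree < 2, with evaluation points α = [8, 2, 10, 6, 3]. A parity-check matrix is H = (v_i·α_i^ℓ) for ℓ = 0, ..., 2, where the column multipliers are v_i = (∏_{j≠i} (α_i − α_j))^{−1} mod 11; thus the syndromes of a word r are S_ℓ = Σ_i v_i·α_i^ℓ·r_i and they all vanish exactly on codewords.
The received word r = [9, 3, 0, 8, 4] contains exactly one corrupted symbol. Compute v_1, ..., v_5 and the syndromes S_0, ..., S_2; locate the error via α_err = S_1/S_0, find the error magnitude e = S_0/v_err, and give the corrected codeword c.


S = (7, 9, 10), error at position 4, error magnitude e = 1, c = [9, 3, 0, 7, 4].

Step 1: column multipliers v_i = (∏_{j≠i}(α_i − α_j))^{−1} mod 11.
  i = 1 (α = 8): (8−2)(8−10)(8−6)(8−3) = 6·(−2)·2·5 = −120 ≡ 1, so v_1 = 1^{−1} = 1 (mod 11).
  i = 2 (α = 2): (2−8)(2−10)(2−6)(2−3) = (−6)·(−8)·(−4)·(−1) = 192 ≡ 5, so v_2 = 5^{−1} = 9 (mod 11).
  i = 3 (α = 10): (10−8)(10−2)(10−6)(10−3) = 2·8·4·7 = 448 ≡ 8, so v_3 = 8^{−1} = 7 (mod 11).
  i = 4 (α = 6): (6−8)(6−2)(6−10)(6−3) = (−2)·4·(−4)·3 = 96 ≡ 8, so v_4 = 8^{−1} = 7 (mod 11).
  i = 5 (α = 3): (3−8)(3−2)(3−10)(3−6) = (−5)·1·(−7)·(−3) = −105 ≡ 5, so v_5 = 5^{−1} = 9 (mod 11).
  v = [1, 9, 7, 7, 9].
Step 2: syndromes of r = [9, 3, 0, 8, 4] (all sums mod 11).
  S_0 = Σ v_i r_i = 1·9 + 9·3 + 7·0 + 7·8 + 9·4 = 128 ≡ 7.
  S_1 = Σ v_i α_i r_i = 1·8·9 + 9·2·3 + 7·10·0 + 7·6·8 + 9·3·4 = 570 ≡ 9.
  α_i^2 mod 11 = [9, 4, 1, 3, 9].
  S_2 = Σ v_i α_i^2 r_i = 1·9·9 + 9·4·3 + 7·1·0 + 7·3·8 + 9·9·4 = 681 ≡ 10.
  S = (7, 9, 10) ≠ 0, so r is not a codeword (an error is present).
Step 3: locate the error. For a single error e at position i, S_ℓ = v_i·e·α_i^ℓ, so α_err = S_1/S_0.
  S_0^{−1} = 7^{−1} = 8 (mod 11), so α_err = 9·8 = 72 ≡ 6 = α_4. Error position i = 4.
  Consistency check: S_2/S_1 = 10·5 = 50 ≡ 6 = α_err ✓ (single-error assumption holds).
Step 4: error magnitude e = S_0/v_4 = S_0·∏_{j≠4}(α_4 − α_j) = 7·8 = 56 ≡ 1 (mod 11).
Step 5: correct position 4: c_4 = r_4 − e = 8 − 1 ≡ 7 (mod 11). Hence c = [9, 3, 0, 7, 4].
  Check: interpolating c through the α_i gives m(x) = 1 + 1·x (degree < 2) with m(α_i) = c_i for every i, so c is indeed a codeword.


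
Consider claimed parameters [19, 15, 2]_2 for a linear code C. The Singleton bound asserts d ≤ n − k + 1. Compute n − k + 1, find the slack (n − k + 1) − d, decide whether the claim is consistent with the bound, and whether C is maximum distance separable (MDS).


Singleton RHS = n − k + 1 = 5, slack = 3, bound satisfied, not MDS.

Singleton bound: d ≤ n − k + 1.
Here n = 19, k = 15, so n − k + 1 = 5.
Given d = 2, check d ≤ 5: YES.
Slack = (n − k + 1) − d = 3.
The code is NOT MDS (slack = 3 > 0).
Description: the claimed parameters are [19, 15, 2]_2; such a code would be non-MDS.


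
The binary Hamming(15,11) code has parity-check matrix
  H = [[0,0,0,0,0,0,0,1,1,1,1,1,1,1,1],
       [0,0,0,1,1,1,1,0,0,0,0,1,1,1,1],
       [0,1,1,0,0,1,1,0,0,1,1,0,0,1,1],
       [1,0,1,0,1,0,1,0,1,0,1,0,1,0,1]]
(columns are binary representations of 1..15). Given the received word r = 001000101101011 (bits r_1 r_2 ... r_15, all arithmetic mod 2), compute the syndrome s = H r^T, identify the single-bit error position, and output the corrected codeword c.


s = (1, 0, 1, 0)^T, error position = 10, corrected codeword c = 001000101001011

Compute s = H r^T mod 2 one row at a time:
  s_1 = 0 + 1 + 1 + 0 + 1 + 0 + 1 + 1 = 5 ≡ 1 (mod 2).
  s_2 = 0 + 0 + 0 + 1 + 1 + 0 + 1 + 1 = 4 ≡ 0 (mod 2).
  s_3 = 0 + 1 + 0 + 1 + 1 + 0 + 1 + 1 = 5 ≡ 1 (mod 2).
  s_4 = 0 + 1 + 0 + 1 + 1 + 0 + 0 + 1 = 4 ≡ 0 (mod 2).
s = (1, 0, 1, 0)^T — this equals column 10 of H (binary 1010), so error is at position 10.
Correct: flip bit 10 of r = 001000101101011 to get c = 001000101001011.


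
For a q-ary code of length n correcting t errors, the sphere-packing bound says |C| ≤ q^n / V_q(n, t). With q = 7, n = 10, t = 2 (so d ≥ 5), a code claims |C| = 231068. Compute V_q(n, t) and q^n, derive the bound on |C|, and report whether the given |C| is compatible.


V_q(n, t) = 1681, q^n = 282475249, Hamming bound = 168040, |C| = 231068 > bound (violated).

Step 1: Compute V_q(n, t) = Σ_{j=0}^2 C(n, j) (q−1)^j.
  j = 0: C(10,0)·(6)^0 = 1·1 = 1.
  j = 1: C(10,1)·(6)^1 = 10·6 = 60.
  j = 2: C(10,2)·(6)^2 = 45·36 = 1620.
  V_q(n, t) = 1 + 60 + 1620 = 1681.
Step 2: q^n = 7^10 = 282475249.
Step 3: Hamming bound ⌊q^n / V_q(n,t)⌋ = ⌊282475249/1681⌋ = 168040.
Step 4: Compare |C| = 231068 to 168040: violated.
The claimed |C| lies above the Hamming bound, so no 7-ary code of length 10 with d ≥ 5 can have 231068 codewords.


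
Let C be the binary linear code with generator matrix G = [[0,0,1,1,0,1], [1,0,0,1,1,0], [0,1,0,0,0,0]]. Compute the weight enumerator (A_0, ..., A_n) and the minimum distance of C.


Weight distribution: A_0 = 1, A_1 = 1, A_3 = 2, A_4 = 3, A_5 = 1. Minimum distance d = 1.

Enumerate all 2^3 = 8 messages m ∈ F_2^3.
For each, compute codeword c = mG in F_2^6, then tally its weight.
  m = 000 → c = 000000, weight = 0.
  m = 100 → c = 001101, weight = 3.
  m = 010 → c = 100110, weight = 3.
  m = 110 → c = 101011, weight = 4.
  m = 001 → c = 010000, weight = 1.
  m = 101 → c = 011101, weight = 4.
  m = 011 → c = 110110, weight = 4.
  m = 111 → c = 111011, weight = 5.
Tally weights:
  weight 0: 1 codewords.
  weight 1: 1 codewords.
  weight 3: 2 codewords.
  weight 4: 3 codewords.
  weight 5: 1 codewords.
Minimum distance d = smallest w > 0 with A_w > 0 = 1.
Sanity: Σ A_w = 8 = 2^3 = 8 ✓.


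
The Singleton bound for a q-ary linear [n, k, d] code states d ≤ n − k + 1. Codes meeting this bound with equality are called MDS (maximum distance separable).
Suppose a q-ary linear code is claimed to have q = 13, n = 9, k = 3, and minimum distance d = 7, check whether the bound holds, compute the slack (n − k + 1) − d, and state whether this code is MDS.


Singleton RHS = n − k + 1 = 7, slack = 0, bound satisfied, MDS.

Singleton bound: d ≤ n − k + 1.
Here n = 9, k = 3, so n − k + 1 = 7.
Given d = 7, check d ≤ 7: YES.
Slack = (n − k + 1) − d = 0.
The code is MDS (slack = 0).
Description: the claimed parameters are [9, 3, 7]_13; such a code would be MDS (meets Singleton bound).


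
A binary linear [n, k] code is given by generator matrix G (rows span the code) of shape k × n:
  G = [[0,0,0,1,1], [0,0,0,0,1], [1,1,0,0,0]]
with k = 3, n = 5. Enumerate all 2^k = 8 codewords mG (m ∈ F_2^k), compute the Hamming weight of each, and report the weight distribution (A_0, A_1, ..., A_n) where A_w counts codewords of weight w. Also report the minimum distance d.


Weight distribution: A_0 = 1, A_1 = 2, A_2 = 2, A_3 = 2, A_4 = 1. Minimum distance d = 1.

Enumerate all 2^3 = 8 messages m ∈ F_2^3.
For each, compute codeword c = mG in F_2^5, then tally its weight.
  m = 000 → c = 00000, weight = 0.
  m = 100 → c = 00011, weight = 2.
  m = 010 → c = 00001, weight = 1.
  m = 110 → c = 00010, weight = 1.
  m = 001 → c = 11000, weight = 2.
  m = 101 → c = 11011, weight = 4.
  m = 011 → c = 11001, weight = 3.
  m = 111 → c = 11010, weight = 3.
Tally weights:
  weight 0: 1 codewords.
  weight 1: 2 codewords.
  weight 2: 2 codewords.
  weight 3: 2 codewords.
  weight 4: 1 codewords.
Minimum distance d = smallest w > 0 with A_w > 0 = 1.
Sanity: Σ A_w = 8 = 2^3 = 8 ✓.
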